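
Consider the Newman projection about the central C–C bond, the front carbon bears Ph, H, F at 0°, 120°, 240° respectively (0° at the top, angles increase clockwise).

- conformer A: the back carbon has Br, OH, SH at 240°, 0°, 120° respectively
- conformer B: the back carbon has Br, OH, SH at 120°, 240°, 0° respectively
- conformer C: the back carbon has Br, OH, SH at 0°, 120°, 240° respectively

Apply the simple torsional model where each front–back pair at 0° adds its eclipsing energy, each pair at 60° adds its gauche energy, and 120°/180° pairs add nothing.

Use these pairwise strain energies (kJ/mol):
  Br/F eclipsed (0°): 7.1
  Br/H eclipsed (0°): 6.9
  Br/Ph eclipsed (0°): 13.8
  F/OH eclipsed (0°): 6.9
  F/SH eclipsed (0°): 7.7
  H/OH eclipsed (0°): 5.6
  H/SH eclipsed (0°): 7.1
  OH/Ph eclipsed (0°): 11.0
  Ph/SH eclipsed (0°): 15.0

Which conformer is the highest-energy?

A (eclipsed): Ph–OH eclipsed, H–SH eclipsed, F–Br eclipsed; 11.0 + 7.1 + 7.1 = 25.2 kJ/mol.
B (eclipsed): Ph–SH eclipsed, H–Br eclipsed, F–OH eclipsed; 15.0 + 6.9 + 6.9 = 28.8 kJ/mol.
C (eclipsed): Ph–Br eclipsed, H–OH eclipsed, F–SH eclipsed; 13.8 + 5.6 + 7.7 = 27.1 kJ/mol.
B has the highest total (28.8 kJ/mol).

B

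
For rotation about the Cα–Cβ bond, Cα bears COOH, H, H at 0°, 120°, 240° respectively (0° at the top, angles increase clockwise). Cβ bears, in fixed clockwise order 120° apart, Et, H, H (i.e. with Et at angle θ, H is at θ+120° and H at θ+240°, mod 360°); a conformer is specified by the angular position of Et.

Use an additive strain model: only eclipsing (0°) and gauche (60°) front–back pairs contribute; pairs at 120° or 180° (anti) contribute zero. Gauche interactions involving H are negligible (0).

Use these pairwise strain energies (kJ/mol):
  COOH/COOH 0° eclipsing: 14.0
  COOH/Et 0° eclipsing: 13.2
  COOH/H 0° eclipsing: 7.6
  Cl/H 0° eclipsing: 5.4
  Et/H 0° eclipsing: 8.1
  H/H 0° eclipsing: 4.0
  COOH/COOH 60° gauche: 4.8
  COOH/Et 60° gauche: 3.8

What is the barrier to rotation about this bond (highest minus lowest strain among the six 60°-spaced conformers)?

21.2 kJ/mol

Et at 0° (eclipsed): COOH–Et eclipsed, H–H eclipsed, H–H eclipsed; 13.2 + 4.0 + 4.0 = 21.2 kJ/mol.
Et at 60° (staggered): COOH–Et gauche; 3.8 = 3.8 kJ/mol.
Et at 120° (eclipsed): COOH–H eclipsed, H–Et eclipsed, H–H eclipsed; 7.6 + 8.1 + 4.0 = 19.7 kJ/mol.
Et at 180° (staggered): no non-H gauche contacts → 0.0 kJ/mol.
Et at 240° (eclipsed): COOH–H eclipsed, H–H eclipsed, H–Et eclipsed; 7.6 + 4.0 + 8.1 = 19.7 kJ/mol.
Et at 300° (staggered): COOH–Et gauche; 3.8 = 3.8 kJ/mol.
Max at 0° (21.2 kJ/mol), min at 180° (0.0 kJ/mol); barrier = 21.2 kJ/mol.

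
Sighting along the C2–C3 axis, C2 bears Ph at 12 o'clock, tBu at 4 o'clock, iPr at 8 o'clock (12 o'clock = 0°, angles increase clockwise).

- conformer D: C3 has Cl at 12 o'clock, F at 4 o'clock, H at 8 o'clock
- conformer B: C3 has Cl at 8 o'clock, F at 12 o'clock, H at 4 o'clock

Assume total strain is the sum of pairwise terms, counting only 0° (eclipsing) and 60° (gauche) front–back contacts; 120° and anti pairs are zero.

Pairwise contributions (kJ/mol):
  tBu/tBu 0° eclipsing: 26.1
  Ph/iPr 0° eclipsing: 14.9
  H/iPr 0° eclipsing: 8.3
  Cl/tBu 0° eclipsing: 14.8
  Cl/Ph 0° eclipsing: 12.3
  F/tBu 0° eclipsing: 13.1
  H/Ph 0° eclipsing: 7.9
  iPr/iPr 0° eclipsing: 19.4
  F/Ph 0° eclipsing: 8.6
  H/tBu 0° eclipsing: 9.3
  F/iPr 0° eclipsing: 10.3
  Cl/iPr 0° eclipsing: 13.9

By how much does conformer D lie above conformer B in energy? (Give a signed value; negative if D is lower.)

D (eclipsed): Ph(0°)/Cl(0°) eclipsed 12.3; tBu(120°)/F(120°) eclipsed 13.1; iPr(240°)/H(240°) eclipsed 8.3 → 33.7 kJ/mol.
B (eclipsed): Ph(0°)/F(0°) eclipsed 8.6; tBu(120°)/H(120°) eclipsed 9.3; iPr(240°)/Cl(240°) eclipsed 13.9 → 31.8 kJ/mol.
E(D) − E(B) = 33.7 − 31.8 = +1.9 kJ/mol.

+1.9 kJ/mol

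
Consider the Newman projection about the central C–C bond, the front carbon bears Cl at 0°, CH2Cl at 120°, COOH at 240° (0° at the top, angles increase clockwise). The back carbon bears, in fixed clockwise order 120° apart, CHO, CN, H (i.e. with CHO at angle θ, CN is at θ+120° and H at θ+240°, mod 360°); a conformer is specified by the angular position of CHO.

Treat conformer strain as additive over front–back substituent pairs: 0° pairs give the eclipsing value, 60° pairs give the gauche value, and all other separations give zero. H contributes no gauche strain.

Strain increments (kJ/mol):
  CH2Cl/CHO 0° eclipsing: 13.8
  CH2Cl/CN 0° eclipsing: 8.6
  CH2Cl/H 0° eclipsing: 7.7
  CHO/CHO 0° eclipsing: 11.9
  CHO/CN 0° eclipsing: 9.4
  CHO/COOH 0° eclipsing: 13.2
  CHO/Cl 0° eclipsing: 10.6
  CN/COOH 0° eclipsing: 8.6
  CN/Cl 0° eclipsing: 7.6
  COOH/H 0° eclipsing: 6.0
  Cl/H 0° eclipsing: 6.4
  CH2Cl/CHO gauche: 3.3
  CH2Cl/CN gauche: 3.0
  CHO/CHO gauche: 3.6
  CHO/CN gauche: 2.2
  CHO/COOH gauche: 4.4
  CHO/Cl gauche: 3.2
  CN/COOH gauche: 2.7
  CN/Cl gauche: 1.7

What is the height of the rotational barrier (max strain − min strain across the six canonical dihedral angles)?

16.7 kJ/mol

CHO at 0° is eclipsed. Cl at 0° is eclipsed with CHO at 0° (10.6); CH2Cl at 120° is eclipsed with CN at 120° (8.6); COOH at 240° is eclipsed with H at 240° (6.0). Total 25.2 kJ/mol.
CHO at 60° is staggered. Cl at 0° is gauche with CHO at 60° (3.2); CH2Cl at 120° is gauche with CHO at 60° (3.3); CH2Cl at 120° is gauche with CN at 180° (3.0); COOH at 240° is gauche with CN at 180° (2.7). Total 12.2 kJ/mol.
CHO at 120° is eclipsed. Cl at 0° is eclipsed with H at 0° (6.4); CH2Cl at 120° is eclipsed with CHO at 120° (13.8); COOH at 240° is eclipsed with CN at 240° (8.6). Total 28.8 kJ/mol.
CHO at 180° is staggered. Cl at 0° is gauche with CN at 300° (1.7); CH2Cl at 120° is gauche with CHO at 180° (3.3); COOH at 240° is gauche with CHO at 180° (4.4); COOH at 240° is gauche with CN at 300° (2.7). Total 12.1 kJ/mol.
CHO at 240° is eclipsed. Cl at 0° is eclipsed with CN at 0° (7.6); CH2Cl at 120° is eclipsed with H at 120° (7.7); COOH at 240° is eclipsed with CHO at 240° (13.2). Total 28.5 kJ/mol.
CHO at 300° is staggered. Cl at 0° is gauche with CHO at 300° (3.2); Cl at 0° is gauche with CN at 60° (1.7); CH2Cl at 120° is gauche with CN at 60° (3.0); COOH at 240° is gauche with CHO at 300° (4.4). Total 12.3 kJ/mol.
Max at 120° (28.8 kJ/mol), min at 180° (12.1 kJ/mol); barrier = 16.7 kJ/mol.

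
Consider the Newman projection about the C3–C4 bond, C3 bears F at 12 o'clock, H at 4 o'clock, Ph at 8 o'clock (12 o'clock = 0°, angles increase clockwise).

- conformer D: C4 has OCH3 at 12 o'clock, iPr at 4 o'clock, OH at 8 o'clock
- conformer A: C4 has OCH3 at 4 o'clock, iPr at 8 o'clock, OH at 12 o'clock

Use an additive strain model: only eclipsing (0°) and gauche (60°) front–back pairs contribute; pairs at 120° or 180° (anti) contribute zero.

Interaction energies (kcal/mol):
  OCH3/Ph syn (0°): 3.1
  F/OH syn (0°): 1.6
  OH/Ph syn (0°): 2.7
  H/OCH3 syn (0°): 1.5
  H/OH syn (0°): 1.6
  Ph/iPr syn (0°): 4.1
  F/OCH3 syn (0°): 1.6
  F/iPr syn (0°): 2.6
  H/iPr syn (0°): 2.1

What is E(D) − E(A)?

D is eclipsed. F at 0° is eclipsed with OCH3 at 0° (1.6); H at 120° is eclipsed with iPr at 120° (2.1); Ph at 240° is eclipsed with OH at 240° (2.7). Total 6.4 kcal/mol.
A is eclipsed. F at 0° is eclipsed with OH at 0° (1.6); H at 120° is eclipsed with OCH3 at 120° (1.5); Ph at 240° is eclipsed with iPr at 240° (4.1). Total 7.2 kcal/mol.
E(D) − E(A) = 6.4 − 7.2 = -0.8 kcal/mol.

-0.8 kcal/mol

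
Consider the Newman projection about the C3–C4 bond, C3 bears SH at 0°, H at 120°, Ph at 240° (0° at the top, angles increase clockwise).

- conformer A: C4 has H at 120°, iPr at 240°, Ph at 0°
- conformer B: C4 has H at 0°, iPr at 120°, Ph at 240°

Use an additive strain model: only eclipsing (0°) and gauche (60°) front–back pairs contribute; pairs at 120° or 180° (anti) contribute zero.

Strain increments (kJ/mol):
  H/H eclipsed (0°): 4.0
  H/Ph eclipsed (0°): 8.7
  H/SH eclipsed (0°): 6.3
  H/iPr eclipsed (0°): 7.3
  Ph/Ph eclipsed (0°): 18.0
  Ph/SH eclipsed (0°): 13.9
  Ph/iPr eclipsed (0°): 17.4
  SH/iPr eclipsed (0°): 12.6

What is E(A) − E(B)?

A (eclipsed): SH–Ph eclipsed, H–H eclipsed, Ph–iPr eclipsed; 13.9 + 4.0 + 17.4 = 35.3 kJ/mol.
B (eclipsed): SH–H eclipsed, H–iPr eclipsed, Ph–Ph eclipsed; 6.3 + 7.3 + 18.0 = 31.6 kJ/mol.
E(A) − E(B) = 35.3 − 31.6 = +3.7 kJ/mol.

+3.7 kJ/mol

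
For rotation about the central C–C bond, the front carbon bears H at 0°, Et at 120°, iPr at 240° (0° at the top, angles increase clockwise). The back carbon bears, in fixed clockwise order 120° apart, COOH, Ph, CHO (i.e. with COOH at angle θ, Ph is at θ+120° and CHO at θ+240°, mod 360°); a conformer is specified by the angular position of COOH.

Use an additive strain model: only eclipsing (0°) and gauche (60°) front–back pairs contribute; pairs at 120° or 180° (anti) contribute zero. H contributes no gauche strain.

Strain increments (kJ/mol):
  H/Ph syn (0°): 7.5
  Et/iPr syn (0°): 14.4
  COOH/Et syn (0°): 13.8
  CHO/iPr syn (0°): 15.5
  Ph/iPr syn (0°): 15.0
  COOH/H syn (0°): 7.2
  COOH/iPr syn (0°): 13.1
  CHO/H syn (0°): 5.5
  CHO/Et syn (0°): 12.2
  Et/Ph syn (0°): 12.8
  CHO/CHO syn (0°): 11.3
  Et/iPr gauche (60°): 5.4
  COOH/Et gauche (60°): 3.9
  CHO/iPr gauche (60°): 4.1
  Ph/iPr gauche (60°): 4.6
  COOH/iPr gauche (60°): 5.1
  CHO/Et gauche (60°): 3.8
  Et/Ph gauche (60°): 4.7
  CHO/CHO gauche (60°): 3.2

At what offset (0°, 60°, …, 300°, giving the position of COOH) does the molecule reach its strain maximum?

0°

COOH at 0° (eclipsed): H–COOH eclipsed, Et–Ph eclipsed, iPr–CHO eclipsed; 7.2 + 12.8 + 15.5 = 35.5 kJ/mol.
COOH at 60° (staggered): Et–COOH gauche, Et–Ph gauche, iPr–Ph gauche, iPr–CHO gauche; 3.9 + 4.7 + 4.6 + 4.1 = 17.3 kJ/mol.
COOH at 120° (eclipsed): H–CHO eclipsed, Et–COOH eclipsed, iPr–Ph eclipsed; 5.5 + 13.8 + 15.0 = 34.3 kJ/mol.
COOH at 180° (staggered): Et–COOH gauche, Et–CHO gauche, iPr–COOH gauche, iPr–Ph gauche; 3.9 + 3.8 + 5.1 + 4.6 = 17.4 kJ/mol.
COOH at 240° (eclipsed): H–Ph eclipsed, Et–CHO eclipsed, iPr–COOH eclipsed; 7.5 + 12.2 + 13.1 = 32.8 kJ/mol.
COOH at 300° (staggered): Et–Ph gauche, Et–CHO gauche, iPr–COOH gauche, iPr–CHO gauche; 4.7 + 3.8 + 5.1 + 4.1 = 17.7 kJ/mol.
The maximum (35.5 kJ/mol) occurs with COOH at 0°.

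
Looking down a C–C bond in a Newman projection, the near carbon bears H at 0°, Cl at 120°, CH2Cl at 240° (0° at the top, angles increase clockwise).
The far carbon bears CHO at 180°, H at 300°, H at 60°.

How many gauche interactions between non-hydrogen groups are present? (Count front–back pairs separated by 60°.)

2

Non-H gauche pairs: Cl(120°)/CHO(180°); CH2Cl(240°)/CHO(180°) — 2 interactions.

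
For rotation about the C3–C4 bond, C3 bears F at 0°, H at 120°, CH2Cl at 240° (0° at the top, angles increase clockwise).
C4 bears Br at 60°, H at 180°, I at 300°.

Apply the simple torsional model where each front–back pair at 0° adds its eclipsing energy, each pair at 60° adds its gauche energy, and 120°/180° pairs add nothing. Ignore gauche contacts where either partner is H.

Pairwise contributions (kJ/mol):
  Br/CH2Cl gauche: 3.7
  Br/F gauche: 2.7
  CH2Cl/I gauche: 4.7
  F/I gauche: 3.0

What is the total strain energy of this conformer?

This conformer (staggered): F–Br gauche, F–I gauche, CH2Cl–I gauche; 2.7 + 3.0 + 4.7 = 10.4 kJ/mol.

10.4 kJ/mol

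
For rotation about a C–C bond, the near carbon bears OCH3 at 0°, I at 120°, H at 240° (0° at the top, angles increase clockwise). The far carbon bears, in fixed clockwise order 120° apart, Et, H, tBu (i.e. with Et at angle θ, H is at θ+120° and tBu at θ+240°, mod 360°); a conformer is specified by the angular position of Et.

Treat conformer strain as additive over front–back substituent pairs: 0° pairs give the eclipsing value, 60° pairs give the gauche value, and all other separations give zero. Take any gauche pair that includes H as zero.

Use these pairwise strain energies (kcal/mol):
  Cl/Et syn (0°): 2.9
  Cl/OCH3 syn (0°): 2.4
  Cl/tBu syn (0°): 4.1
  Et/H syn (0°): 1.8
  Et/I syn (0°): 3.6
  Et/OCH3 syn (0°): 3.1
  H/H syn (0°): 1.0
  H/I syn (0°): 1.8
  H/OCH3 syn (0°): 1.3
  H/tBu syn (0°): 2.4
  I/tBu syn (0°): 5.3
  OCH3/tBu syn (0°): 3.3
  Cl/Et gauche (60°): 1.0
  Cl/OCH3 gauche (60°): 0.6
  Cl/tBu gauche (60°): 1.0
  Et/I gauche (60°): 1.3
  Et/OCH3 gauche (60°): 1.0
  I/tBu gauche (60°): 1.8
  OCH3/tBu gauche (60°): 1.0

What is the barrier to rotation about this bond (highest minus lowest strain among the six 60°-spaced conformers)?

5.6 kcal/mol

Et at 0° (eclipsed): OCH3(0°)/Et(0°) eclipsed 3.1; I(120°)/H(120°) eclipsed 1.8; H(240°)/tBu(240°) eclipsed 2.4 → 7.3 kcal/mol.
Et at 60° (staggered): OCH3(0°)/Et(60°) gauche 1.0; OCH3(0°)/tBu(300°) gauche 1.0; I(120°)/Et(60°) gauche 1.3 → 3.3 kcal/mol.
Et at 120° (eclipsed): OCH3(0°)/tBu(0°) eclipsed 3.3; I(120°)/Et(120°) eclipsed 3.6; H(240°)/H(240°) eclipsed 1.0 → 7.9 kcal/mol.
Et at 180° (staggered): OCH3(0°)/tBu(60°) gauche 1.0; I(120°)/Et(180°) gauche 1.3; I(120°)/tBu(60°) gauche 1.8 → 4.1 kcal/mol.
Et at 240° (eclipsed): OCH3(0°)/H(0°) eclipsed 1.3; I(120°)/tBu(120°) eclipsed 5.3; H(240°)/Et(240°) eclipsed 1.8 → 8.4 kcal/mol.
Et at 300° (staggered): OCH3(0°)/Et(300°) gauche 1.0; I(120°)/tBu(180°) gauche 1.8 → 2.8 kcal/mol.
Max at 240° (8.4 kcal/mol), min at 300° (2.8 kcal/mol); barrier = 5.6 kcal/mol.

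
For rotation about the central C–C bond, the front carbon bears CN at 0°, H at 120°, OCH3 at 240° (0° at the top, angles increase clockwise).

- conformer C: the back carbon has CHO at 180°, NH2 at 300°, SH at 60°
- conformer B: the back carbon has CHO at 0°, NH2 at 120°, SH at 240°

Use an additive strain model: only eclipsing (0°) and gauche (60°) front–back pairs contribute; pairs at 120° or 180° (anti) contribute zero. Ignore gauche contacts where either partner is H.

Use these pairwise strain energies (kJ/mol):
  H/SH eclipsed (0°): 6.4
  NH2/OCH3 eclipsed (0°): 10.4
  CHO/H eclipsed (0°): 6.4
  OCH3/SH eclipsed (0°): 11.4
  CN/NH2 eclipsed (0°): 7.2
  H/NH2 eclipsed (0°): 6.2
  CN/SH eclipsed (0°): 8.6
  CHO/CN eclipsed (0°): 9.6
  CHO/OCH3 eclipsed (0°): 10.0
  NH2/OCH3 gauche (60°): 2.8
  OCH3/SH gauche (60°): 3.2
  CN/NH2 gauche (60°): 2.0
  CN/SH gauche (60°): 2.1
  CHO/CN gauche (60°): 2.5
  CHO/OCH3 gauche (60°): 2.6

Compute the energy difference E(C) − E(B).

-17.7 kJ/mol

C (staggered): CN–NH2 gauche, CN–SH gauche, OCH3–CHO gauche, OCH3–NH2 gauche; 2.0 + 2.1 + 2.6 + 2.8 = 9.5 kJ/mol.
B (eclipsed): CN–CHO eclipsed, H–NH2 eclipsed, OCH3–SH eclipsed; 9.6 + 6.2 + 11.4 = 27.2 kJ/mol.
E(C) − E(B) = 9.5 − 27.2 = -17.7 kJ/mol.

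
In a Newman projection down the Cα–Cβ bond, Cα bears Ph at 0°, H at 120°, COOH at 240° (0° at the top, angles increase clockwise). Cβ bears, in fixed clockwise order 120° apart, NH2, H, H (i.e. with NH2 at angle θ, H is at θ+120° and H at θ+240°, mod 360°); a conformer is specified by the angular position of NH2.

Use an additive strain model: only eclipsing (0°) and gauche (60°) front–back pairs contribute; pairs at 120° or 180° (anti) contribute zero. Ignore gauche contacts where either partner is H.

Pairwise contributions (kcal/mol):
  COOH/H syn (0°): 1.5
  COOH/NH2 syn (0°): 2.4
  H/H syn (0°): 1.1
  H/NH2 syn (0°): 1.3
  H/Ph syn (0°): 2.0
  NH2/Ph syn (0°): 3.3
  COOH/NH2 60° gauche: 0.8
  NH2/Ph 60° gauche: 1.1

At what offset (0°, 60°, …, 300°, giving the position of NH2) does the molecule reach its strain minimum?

NH2 at 0° (eclipsed): Ph–NH2 eclipsed, H–H eclipsed, COOH–H eclipsed; 3.3 + 1.1 + 1.5 = 5.9 kcal/mol.
NH2 at 60° (staggered): Ph–NH2 gauche; 1.1 = 1.1 kcal/mol.
NH2 at 120° (eclipsed): Ph–H eclipsed, H–NH2 eclipsed, COOH–H eclipsed; 2.0 + 1.3 + 1.5 = 4.8 kcal/mol.
NH2 at 180° (staggered): COOH–NH2 gauche; 0.8 = 0.8 kcal/mol.
NH2 at 240° (eclipsed): Ph–H eclipsed, H–H eclipsed, COOH–NH2 eclipsed; 2.0 + 1.1 + 2.4 = 5.5 kcal/mol.
NH2 at 300° (staggered): Ph–NH2 gauche, COOH–NH2 gauche; 1.1 + 0.8 = 1.9 kcal/mol.
The minimum (0.8 kcal/mol) occurs with NH2 at 180°.

180°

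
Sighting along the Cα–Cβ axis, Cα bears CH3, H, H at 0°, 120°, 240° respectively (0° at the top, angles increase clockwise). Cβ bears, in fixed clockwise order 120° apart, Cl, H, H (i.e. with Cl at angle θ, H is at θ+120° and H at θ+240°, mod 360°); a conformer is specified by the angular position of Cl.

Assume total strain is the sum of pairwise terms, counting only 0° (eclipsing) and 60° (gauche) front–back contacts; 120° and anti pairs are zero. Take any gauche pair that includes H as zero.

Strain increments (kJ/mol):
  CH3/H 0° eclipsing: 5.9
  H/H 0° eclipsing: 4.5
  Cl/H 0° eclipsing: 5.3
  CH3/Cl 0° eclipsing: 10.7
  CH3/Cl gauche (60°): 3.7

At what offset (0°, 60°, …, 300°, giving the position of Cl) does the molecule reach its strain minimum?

180°

Cl at 0° is eclipsed. CH3 at 0° is eclipsed with Cl at 0° (10.7); H at 120° is eclipsed with H at 120° (4.5); H at 240° is eclipsed with H at 240° (4.5). Total 19.7 kJ/mol.
Cl at 60° is staggered. CH3 at 0° is gauche with Cl at 60° (3.7). Total 3.7 kJ/mol.
Cl at 120° is eclipsed. CH3 at 0° is eclipsed with H at 0° (5.9); H at 120° is eclipsed with Cl at 120° (5.3); H at 240° is eclipsed with H at 240° (4.5). Total 15.7 kJ/mol.
Cl at 180° (staggered): no non-H gauche contacts → 0.0 kJ/mol.
Cl at 240° is eclipsed. CH3 at 0° is eclipsed with H at 0° (5.9); H at 120° is eclipsed with H at 120° (4.5); H at 240° is eclipsed with Cl at 240° (5.3). Total 15.7 kJ/mol.
Cl at 300° is staggered. CH3 at 0° is gauche with Cl at 300° (3.7). Total 3.7 kJ/mol.
The minimum (0.0 kJ/mol) occurs with Cl at 180°.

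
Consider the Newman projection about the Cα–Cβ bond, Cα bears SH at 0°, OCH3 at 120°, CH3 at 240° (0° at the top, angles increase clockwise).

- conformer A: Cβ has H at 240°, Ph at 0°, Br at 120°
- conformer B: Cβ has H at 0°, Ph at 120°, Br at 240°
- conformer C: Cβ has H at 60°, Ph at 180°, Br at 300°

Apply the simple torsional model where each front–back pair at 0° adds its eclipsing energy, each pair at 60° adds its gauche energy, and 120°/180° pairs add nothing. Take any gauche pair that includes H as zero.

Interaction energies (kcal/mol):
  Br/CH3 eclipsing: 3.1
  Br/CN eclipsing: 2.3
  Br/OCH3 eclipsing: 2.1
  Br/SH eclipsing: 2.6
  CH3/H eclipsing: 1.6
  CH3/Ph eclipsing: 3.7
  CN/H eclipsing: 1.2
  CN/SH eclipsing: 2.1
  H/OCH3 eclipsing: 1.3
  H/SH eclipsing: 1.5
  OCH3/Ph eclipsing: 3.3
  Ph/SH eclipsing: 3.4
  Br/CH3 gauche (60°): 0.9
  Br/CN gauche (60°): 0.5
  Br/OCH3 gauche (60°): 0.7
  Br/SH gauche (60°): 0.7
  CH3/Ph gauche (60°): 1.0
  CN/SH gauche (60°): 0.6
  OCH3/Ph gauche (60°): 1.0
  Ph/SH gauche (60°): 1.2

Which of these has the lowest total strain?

A is eclipsed. SH at 0° is eclipsed with Ph at 0° (3.4); OCH3 at 120° is eclipsed with Br at 120° (2.1); CH3 at 240° is eclipsed with H at 240° (1.6). Total 7.1 kcal/mol.
B is eclipsed. SH at 0° is eclipsed with H at 0° (1.5); OCH3 at 120° is eclipsed with Ph at 120° (3.3); CH3 at 240° is eclipsed with Br at 240° (3.1). Total 7.9 kcal/mol.
C is staggered. SH at 0° is gauche with Br at 300° (0.7); OCH3 at 120° is gauche with Ph at 180° (1.0); CH3 at 240° is gauche with Ph at 180° (1.0); CH3 at 240° is gauche with Br at 300° (0.9). Total 3.6 kcal/mol.
C has the lowest total (3.6 kcal/mol).

C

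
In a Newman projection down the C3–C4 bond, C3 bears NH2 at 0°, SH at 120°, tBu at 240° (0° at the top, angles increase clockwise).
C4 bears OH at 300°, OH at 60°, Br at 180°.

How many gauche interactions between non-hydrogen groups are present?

6

Non-H gauche pairs: NH2(0°)/OH(300°); NH2(0°)/OH(60°); SH(120°)/OH(60°); SH(120°)/Br(180°); tBu(240°)/OH(300°); tBu(240°)/Br(180°) — 6 interactions.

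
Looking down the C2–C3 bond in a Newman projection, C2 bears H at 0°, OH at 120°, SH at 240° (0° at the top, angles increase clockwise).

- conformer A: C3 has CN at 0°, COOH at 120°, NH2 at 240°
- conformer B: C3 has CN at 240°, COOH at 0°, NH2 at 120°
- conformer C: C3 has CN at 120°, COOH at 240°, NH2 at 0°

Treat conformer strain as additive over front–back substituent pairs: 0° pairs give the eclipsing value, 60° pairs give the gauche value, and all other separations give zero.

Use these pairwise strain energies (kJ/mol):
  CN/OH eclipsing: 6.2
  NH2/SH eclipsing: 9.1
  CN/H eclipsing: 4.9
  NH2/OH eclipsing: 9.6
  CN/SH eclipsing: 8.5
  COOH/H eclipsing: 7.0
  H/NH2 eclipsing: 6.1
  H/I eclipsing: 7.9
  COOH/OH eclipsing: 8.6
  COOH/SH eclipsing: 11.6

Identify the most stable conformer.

A

A (eclipsed): H(0°)/CN(0°) eclipsed 4.9; OH(120°)/COOH(120°) eclipsed 8.6; SH(240°)/NH2(240°) eclipsed 9.1 → 22.6 kJ/mol.
B (eclipsed): H(0°)/COOH(0°) eclipsed 7.0; OH(120°)/NH2(120°) eclipsed 9.6; SH(240°)/CN(240°) eclipsed 8.5 → 25.1 kJ/mol.
C (eclipsed): H(0°)/NH2(0°) eclipsed 6.1; OH(120°)/CN(120°) eclipsed 6.2; SH(240°)/COOH(240°) eclipsed 11.6 → 23.9 kJ/mol.
A has the lowest total (22.6 kJ/mol).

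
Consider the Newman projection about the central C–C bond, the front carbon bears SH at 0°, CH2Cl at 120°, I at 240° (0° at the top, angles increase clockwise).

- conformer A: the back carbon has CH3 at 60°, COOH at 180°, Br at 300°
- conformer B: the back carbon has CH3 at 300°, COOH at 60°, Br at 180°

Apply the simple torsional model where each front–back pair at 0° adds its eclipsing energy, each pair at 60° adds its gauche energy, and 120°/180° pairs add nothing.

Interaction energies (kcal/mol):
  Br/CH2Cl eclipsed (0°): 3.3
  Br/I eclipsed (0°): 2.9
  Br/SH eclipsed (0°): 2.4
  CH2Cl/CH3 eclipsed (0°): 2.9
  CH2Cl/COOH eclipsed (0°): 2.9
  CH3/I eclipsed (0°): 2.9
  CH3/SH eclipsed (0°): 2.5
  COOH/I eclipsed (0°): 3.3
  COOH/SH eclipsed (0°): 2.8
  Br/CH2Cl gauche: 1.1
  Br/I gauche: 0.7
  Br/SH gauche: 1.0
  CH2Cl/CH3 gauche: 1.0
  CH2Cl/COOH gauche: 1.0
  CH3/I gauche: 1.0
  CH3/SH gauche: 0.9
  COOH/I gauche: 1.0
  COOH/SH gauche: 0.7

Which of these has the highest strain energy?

A

A (staggered): SH–CH3 gauche, SH–Br gauche, CH2Cl–CH3 gauche, CH2Cl–COOH gauche, I–COOH gauche, I–Br gauche; 0.9 + 1.0 + 1.0 + 1.0 + 1.0 + 0.7 = 5.6 kcal/mol.
B (staggered): SH–CH3 gauche, SH–COOH gauche, CH2Cl–COOH gauche, CH2Cl–Br gauche, I–CH3 gauche, I–Br gauche; 0.9 + 0.7 + 1.0 + 1.1 + 1.0 + 0.7 = 5.4 kcal/mol.
A has the highest total (5.6 kcal/mol).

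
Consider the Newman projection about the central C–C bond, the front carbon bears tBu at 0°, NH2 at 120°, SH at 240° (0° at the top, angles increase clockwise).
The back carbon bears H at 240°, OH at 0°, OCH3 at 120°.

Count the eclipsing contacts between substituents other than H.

2

Non-H eclipsing pairs: tBu(0°)/OH(0°); NH2(120°)/OCH3(120°) — 2 interactions.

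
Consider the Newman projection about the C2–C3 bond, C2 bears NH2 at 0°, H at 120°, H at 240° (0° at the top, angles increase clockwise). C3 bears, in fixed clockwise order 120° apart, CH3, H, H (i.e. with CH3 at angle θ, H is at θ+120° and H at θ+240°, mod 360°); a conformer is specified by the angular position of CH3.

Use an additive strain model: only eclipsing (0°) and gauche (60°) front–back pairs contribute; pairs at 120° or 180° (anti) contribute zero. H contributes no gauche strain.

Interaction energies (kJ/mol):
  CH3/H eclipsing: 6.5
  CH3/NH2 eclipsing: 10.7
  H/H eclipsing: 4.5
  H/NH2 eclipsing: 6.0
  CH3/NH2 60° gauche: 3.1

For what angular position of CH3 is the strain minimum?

CH3 at 0° is eclipsed. NH2 at 0° is eclipsed with CH3 at 0° (10.7); H at 120° is eclipsed with H at 120° (4.5); H at 240° is eclipsed with H at 240° (4.5). Total 19.7 kJ/mol.
CH3 at 60° is staggered. NH2 at 0° is gauche with CH3 at 60° (3.1). Total 3.1 kJ/mol.
CH3 at 120° is eclipsed. NH2 at 0° is eclipsed with H at 0° (6.0); H at 120° is eclipsed with CH3 at 120° (6.5); H at 240° is eclipsed with H at 240° (4.5). Total 17.0 kJ/mol.
CH3 at 180° (staggered): no non-H gauche contacts → 0.0 kJ/mol.
CH3 at 240° is eclipsed. NH2 at 0° is eclipsed with H at 0° (6.0); H at 120° is eclipsed with H at 120° (4.5); H at 240° is eclipsed with CH3 at 240° (6.5). Total 17.0 kJ/mol.
CH3 at 300° is staggered. NH2 at 0° is gauche with CH3 at 300° (3.1). Total 3.1 kJ/mol.
The minimum (0.0 kJ/mol) occurs with CH3 at 180°.

180°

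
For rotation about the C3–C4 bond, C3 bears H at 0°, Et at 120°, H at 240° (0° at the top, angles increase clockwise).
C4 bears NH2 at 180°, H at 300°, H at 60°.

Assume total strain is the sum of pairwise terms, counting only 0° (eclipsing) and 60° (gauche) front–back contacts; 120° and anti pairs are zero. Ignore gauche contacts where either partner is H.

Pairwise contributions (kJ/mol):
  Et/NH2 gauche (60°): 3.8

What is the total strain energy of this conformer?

This conformer is staggered. Et at 120° is gauche with NH2 at 180° (3.8). Total 3.8 kJ/mol.

3.8 kJ/mol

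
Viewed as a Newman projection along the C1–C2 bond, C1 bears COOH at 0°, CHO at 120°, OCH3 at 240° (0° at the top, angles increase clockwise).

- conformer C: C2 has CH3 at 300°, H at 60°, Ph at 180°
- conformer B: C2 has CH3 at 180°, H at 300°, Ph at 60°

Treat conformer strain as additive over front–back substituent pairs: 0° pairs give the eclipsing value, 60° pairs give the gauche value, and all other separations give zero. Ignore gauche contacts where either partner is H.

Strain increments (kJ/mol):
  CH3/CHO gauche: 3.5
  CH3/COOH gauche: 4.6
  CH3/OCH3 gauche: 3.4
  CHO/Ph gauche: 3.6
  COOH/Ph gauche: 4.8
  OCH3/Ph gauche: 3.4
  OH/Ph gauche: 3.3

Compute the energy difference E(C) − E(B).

C (staggered): COOH(0°)/CH3(300°) gauche 4.6; CHO(120°)/Ph(180°) gauche 3.6; OCH3(240°)/CH3(300°) gauche 3.4; OCH3(240°)/Ph(180°) gauche 3.4 → 15.0 kJ/mol.
B (staggered): COOH(0°)/Ph(60°) gauche 4.8; CHO(120°)/CH3(180°) gauche 3.5; CHO(120°)/Ph(60°) gauche 3.6; OCH3(240°)/CH3(180°) gauche 3.4 → 15.3 kJ/mol.
E(C) − E(B) = 15.0 − 15.3 = -0.3 kJ/mol.

-0.3 kJ/mol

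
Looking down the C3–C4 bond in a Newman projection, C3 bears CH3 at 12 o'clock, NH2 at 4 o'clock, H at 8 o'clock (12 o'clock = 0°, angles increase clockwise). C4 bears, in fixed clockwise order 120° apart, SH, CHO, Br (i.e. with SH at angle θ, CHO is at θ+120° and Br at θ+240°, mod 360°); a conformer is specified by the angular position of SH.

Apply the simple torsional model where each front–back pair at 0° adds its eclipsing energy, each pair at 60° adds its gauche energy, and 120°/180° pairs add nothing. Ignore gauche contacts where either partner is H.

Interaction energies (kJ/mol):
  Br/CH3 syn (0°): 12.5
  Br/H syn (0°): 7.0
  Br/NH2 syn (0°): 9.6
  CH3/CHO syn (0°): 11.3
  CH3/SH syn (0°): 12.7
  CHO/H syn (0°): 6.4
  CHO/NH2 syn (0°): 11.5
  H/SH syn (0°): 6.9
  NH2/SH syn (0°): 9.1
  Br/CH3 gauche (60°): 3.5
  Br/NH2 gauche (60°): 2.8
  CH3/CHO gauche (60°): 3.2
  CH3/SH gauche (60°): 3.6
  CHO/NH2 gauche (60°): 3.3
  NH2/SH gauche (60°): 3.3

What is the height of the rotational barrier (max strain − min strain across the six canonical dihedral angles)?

SH at 0° (eclipsed): CH3(0°)/SH(0°) eclipsed 12.7; NH2(120°)/CHO(120°) eclipsed 11.5; H(240°)/Br(240°) eclipsed 7.0 → 31.2 kJ/mol.
SH at 60° (staggered): CH3(0°)/SH(60°) gauche 3.6; CH3(0°)/Br(300°) gauche 3.5; NH2(120°)/SH(60°) gauche 3.3; NH2(120°)/CHO(180°) gauche 3.3 → 13.7 kJ/mol.
SH at 120° (eclipsed): CH3(0°)/Br(0°) eclipsed 12.5; NH2(120°)/SH(120°) eclipsed 9.1; H(240°)/CHO(240°) eclipsed 6.4 → 28.0 kJ/mol.
SH at 180° (staggered): CH3(0°)/CHO(300°) gauche 3.2; CH3(0°)/Br(60°) gauche 3.5; NH2(120°)/SH(180°) gauche 3.3; NH2(120°)/Br(60°) gauche 2.8 → 12.8 kJ/mol.
SH at 240° (eclipsed): CH3(0°)/CHO(0°) eclipsed 11.3; NH2(120°)/Br(120°) eclipsed 9.6; H(240°)/SH(240°) eclipsed 6.9 → 27.8 kJ/mol.
SH at 300° (staggered): CH3(0°)/SH(300°) gauche 3.6; CH3(0°)/CHO(60°) gauche 3.2; NH2(120°)/CHO(60°) gauche 3.3; NH2(120°)/Br(180°) gauche 2.8 → 12.9 kJ/mol.
Max at 0° (31.2 kJ/mol), min at 180° (12.8 kJ/mol); barrier = 18.4 kJ/mol.

18.4 kJ/mol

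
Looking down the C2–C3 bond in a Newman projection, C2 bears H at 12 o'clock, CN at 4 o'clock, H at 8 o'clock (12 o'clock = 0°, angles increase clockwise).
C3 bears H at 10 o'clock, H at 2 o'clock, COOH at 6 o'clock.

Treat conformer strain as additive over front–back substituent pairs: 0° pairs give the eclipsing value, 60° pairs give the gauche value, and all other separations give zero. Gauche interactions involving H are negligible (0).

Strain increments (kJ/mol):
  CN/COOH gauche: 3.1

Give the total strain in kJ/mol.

3.1 kJ/mol

This conformer is staggered. CN at 120° is gauche with COOH at 180° (3.1). Total 3.1 kJ/mol.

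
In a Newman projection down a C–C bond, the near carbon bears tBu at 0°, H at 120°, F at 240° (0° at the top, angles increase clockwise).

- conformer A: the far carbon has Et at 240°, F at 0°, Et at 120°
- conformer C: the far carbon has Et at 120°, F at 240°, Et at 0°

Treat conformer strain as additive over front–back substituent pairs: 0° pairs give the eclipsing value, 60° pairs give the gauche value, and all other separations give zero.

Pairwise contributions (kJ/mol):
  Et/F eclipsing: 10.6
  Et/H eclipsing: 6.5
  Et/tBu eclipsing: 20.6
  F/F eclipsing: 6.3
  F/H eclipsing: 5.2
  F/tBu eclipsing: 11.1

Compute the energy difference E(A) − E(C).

-5.2 kJ/mol

A (eclipsed): tBu–F eclipsed, H–Et eclipsed, F–Et eclipsed; 11.1 + 6.5 + 10.6 = 28.2 kJ/mol.
C (eclipsed): tBu–Et eclipsed, H–Et eclipsed, F–F eclipsed; 20.6 + 6.5 + 6.3 = 33.4 kJ/mol.
E(A) − E(C) = 28.2 − 33.4 = -5.2 kJ/mol.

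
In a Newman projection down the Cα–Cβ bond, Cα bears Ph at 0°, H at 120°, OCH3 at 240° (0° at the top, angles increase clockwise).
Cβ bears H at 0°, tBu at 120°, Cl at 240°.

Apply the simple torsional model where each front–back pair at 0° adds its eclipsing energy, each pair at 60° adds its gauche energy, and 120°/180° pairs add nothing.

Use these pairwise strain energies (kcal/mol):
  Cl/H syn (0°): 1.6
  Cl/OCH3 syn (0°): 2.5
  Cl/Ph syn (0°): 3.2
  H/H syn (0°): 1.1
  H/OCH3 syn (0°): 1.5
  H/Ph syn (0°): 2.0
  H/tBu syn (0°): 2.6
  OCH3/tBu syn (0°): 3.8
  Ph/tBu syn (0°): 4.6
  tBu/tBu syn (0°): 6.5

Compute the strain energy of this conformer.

7.1 kcal/mol

This conformer (eclipsed): Ph–H eclipsed, H–tBu eclipsed, OCH3–Cl eclipsed; 2.0 + 2.6 + 2.5 = 7.1 kcal/mol.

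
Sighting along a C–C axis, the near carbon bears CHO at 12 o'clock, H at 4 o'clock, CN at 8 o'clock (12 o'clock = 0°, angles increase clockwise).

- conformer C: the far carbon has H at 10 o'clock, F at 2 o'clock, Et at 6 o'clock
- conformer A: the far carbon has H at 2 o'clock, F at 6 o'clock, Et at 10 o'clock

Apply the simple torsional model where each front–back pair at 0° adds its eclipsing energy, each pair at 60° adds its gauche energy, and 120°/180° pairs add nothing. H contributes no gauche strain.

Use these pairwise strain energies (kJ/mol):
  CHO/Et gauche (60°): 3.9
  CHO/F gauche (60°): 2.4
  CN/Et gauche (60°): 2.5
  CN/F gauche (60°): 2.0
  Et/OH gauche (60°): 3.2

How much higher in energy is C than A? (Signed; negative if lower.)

C is staggered. CHO at 0° is gauche with F at 60° (2.4); CN at 240° is gauche with Et at 180° (2.5). Total 4.9 kJ/mol.
A is staggered. CHO at 0° is gauche with Et at 300° (3.9); CN at 240° is gauche with F at 180° (2.0); CN at 240° is gauche with Et at 300° (2.5). Total 8.4 kJ/mol.
E(C) − E(A) = 4.9 − 8.4 = -3.5 kJ/mol.

-3.5 kJ/mol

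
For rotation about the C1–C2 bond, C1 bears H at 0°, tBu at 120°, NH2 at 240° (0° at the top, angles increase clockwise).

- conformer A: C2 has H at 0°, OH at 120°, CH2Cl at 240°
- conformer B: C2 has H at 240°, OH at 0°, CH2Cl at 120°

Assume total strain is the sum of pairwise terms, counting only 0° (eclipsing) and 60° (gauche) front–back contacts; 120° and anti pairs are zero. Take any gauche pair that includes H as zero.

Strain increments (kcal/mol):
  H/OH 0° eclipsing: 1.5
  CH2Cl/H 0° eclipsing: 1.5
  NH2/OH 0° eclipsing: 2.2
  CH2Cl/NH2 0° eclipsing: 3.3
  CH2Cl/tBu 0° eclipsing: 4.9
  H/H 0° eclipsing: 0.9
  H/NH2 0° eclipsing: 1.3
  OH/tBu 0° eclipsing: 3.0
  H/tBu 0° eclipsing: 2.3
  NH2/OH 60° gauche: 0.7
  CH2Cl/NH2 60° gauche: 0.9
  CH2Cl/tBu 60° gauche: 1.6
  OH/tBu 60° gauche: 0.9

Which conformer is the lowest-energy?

A

A is eclipsed. H at 0° is eclipsed with H at 0° (0.9); tBu at 120° is eclipsed with OH at 120° (3.0); NH2 at 240° is eclipsed with CH2Cl at 240° (3.3). Total 7.2 kcal/mol.
B is eclipsed. H at 0° is eclipsed with OH at 0° (1.5); tBu at 120° is eclipsed with CH2Cl at 120° (4.9); NH2 at 240° is eclipsed with H at 240° (1.3). Total 7.7 kcal/mol.
A has the lowest total (7.2 kcal/mol).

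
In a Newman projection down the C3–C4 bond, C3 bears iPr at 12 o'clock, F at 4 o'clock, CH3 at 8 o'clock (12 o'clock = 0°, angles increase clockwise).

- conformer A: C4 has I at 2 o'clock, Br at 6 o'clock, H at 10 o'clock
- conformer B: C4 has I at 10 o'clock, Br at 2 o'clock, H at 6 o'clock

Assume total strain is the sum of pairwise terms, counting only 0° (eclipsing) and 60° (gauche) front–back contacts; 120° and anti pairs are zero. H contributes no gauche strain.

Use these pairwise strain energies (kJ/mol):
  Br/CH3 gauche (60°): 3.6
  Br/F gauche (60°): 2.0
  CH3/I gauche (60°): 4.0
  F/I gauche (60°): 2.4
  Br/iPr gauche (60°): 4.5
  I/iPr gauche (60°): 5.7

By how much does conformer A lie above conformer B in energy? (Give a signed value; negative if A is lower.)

-2.5 kJ/mol

A (staggered): iPr(0°)/I(60°) gauche 5.7; F(120°)/I(60°) gauche 2.4; F(120°)/Br(180°) gauche 2.0; CH3(240°)/Br(180°) gauche 3.6 → 13.7 kJ/mol.
B (staggered): iPr(0°)/I(300°) gauche 5.7; iPr(0°)/Br(60°) gauche 4.5; F(120°)/Br(60°) gauche 2.0; CH3(240°)/I(300°) gauche 4.0 → 16.2 kJ/mol.
E(A) − E(B) = 13.7 − 16.2 = -2.5 kJ/mol.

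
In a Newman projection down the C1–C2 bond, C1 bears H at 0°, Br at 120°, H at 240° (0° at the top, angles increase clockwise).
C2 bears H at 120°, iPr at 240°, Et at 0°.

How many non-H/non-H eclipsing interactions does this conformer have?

Every eclipsing pair involves H, so the count is 0.

0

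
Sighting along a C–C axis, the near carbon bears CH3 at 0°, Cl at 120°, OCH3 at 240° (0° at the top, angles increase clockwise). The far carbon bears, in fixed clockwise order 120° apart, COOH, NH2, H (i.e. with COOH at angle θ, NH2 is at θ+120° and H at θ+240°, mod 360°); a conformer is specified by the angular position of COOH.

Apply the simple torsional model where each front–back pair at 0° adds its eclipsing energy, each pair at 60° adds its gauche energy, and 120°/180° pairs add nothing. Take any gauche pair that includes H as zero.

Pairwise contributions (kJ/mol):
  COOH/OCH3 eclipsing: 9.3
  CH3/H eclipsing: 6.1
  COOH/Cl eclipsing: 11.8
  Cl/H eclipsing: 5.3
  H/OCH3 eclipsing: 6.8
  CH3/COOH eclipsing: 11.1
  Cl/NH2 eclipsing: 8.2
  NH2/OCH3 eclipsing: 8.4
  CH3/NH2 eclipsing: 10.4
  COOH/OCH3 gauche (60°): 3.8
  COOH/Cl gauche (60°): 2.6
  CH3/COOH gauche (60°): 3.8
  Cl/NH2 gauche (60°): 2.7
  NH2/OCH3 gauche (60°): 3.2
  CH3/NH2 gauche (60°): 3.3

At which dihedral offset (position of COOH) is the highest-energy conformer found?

COOH at 0° (eclipsed): CH3–COOH eclipsed, Cl–NH2 eclipsed, OCH3–H eclipsed; 11.1 + 8.2 + 6.8 = 26.1 kJ/mol.
COOH at 60° (staggered): CH3–COOH gauche, Cl–COOH gauche, Cl–NH2 gauche, OCH3–NH2 gauche; 3.8 + 2.6 + 2.7 + 3.2 = 12.3 kJ/mol.
COOH at 120° (eclipsed): CH3–H eclipsed, Cl–COOH eclipsed, OCH3–NH2 eclipsed; 6.1 + 11.8 + 8.4 = 26.3 kJ/mol.
COOH at 180° (staggered): CH3–NH2 gauche, Cl–COOH gauche, OCH3–COOH gauche, OCH3–NH2 gauche; 3.3 + 2.6 + 3.8 + 3.2 = 12.9 kJ/mol.
COOH at 240° (eclipsed): CH3–NH2 eclipsed, Cl–H eclipsed, OCH3–COOH eclipsed; 10.4 + 5.3 + 9.3 = 25.0 kJ/mol.
COOH at 300° (staggered): CH3–COOH gauche, CH3–NH2 gauche, Cl–NH2 gauche, OCH3–COOH gauche; 3.8 + 3.3 + 2.7 + 3.8 = 13.6 kJ/mol.
The maximum (26.3 kJ/mol) occurs with COOH at 120°.

120°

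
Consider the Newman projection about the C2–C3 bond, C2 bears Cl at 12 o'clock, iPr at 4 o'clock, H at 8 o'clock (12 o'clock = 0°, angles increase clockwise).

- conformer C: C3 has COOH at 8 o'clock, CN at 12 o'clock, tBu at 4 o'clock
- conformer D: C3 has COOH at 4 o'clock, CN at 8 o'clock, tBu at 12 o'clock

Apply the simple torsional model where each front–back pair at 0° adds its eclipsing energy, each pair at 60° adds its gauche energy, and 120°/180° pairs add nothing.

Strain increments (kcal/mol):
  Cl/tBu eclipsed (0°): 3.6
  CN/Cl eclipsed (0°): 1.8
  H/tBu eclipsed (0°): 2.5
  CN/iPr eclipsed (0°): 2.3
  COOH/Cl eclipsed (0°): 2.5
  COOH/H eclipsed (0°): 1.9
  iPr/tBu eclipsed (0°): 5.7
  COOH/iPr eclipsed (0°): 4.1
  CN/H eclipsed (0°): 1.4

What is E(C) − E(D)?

+0.3 kcal/mol

C (eclipsed): Cl(0°)/CN(0°) eclipsed 1.8; iPr(120°)/tBu(120°) eclipsed 5.7; H(240°)/COOH(240°) eclipsed 1.9 → 9.4 kcal/mol.
D (eclipsed): Cl(0°)/tBu(0°) eclipsed 3.6; iPr(120°)/COOH(120°) eclipsed 4.1; H(240°)/CN(240°) eclipsed 1.4 → 9.1 kcal/mol.
E(C) − E(D) = 9.4 − 9.1 = +0.3 kcal/mol.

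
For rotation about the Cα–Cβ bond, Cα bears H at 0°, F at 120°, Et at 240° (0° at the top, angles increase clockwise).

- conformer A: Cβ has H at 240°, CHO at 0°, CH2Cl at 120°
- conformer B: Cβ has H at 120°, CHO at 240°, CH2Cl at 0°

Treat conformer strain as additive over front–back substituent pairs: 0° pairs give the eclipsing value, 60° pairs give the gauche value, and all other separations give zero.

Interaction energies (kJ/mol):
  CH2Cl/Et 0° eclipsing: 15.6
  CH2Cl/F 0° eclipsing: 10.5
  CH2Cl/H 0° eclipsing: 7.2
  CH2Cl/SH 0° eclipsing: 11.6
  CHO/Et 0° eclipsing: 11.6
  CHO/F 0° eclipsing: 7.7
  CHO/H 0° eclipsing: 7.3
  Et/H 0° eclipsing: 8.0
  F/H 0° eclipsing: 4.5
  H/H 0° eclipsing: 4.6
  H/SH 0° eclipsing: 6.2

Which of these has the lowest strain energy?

A (eclipsed): H(0°)/CHO(0°) eclipsed 7.3; F(120°)/CH2Cl(120°) eclipsed 10.5; Et(240°)/H(240°) eclipsed 8.0 → 25.8 kJ/mol.
B (eclipsed): H(0°)/CH2Cl(0°) eclipsed 7.2; F(120°)/H(120°) eclipsed 4.5; Et(240°)/CHO(240°) eclipsed 11.6 → 23.3 kJ/mol.
B has the lowest total (23.3 kJ/mol).

B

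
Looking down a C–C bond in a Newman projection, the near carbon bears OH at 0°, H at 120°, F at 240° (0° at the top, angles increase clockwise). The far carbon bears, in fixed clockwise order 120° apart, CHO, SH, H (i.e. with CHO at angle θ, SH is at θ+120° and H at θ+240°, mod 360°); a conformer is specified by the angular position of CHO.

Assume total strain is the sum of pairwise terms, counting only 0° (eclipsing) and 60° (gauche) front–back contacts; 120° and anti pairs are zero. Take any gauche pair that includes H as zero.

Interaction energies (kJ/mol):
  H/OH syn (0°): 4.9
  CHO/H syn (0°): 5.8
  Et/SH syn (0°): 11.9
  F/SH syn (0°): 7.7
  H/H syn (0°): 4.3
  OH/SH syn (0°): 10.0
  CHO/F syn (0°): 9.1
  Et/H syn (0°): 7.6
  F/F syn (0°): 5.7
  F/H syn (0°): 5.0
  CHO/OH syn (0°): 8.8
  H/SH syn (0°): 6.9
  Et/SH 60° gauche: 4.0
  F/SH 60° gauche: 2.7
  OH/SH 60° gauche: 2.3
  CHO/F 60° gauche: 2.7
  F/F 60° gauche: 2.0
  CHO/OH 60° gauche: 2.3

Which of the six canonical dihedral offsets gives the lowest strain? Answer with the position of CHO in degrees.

60°

CHO at 0° (eclipsed): OH(0°)/CHO(0°) eclipsed 8.8; H(120°)/SH(120°) eclipsed 6.9; F(240°)/H(240°) eclipsed 5.0 → 20.7 kJ/mol.
CHO at 60° (staggered): OH(0°)/CHO(60°) gauche 2.3; F(240°)/SH(180°) gauche 2.7 → 5.0 kJ/mol.
CHO at 120° (eclipsed): OH(0°)/H(0°) eclipsed 4.9; H(120°)/CHO(120°) eclipsed 5.8; F(240°)/SH(240°) eclipsed 7.7 → 18.4 kJ/mol.
CHO at 180° (staggered): OH(0°)/SH(300°) gauche 2.3; F(240°)/CHO(180°) gauche 2.7; F(240°)/SH(300°) gauche 2.7 → 7.7 kJ/mol.
CHO at 240° (eclipsed): OH(0°)/SH(0°) eclipsed 10.0; H(120°)/H(120°) eclipsed 4.3; F(240°)/CHO(240°) eclipsed 9.1 → 23.4 kJ/mol.
CHO at 300° (staggered): OH(0°)/CHO(300°) gauche 2.3; OH(0°)/SH(60°) gauche 2.3; F(240°)/CHO(300°) gauche 2.7 → 7.3 kJ/mol.
The minimum (5.0 kJ/mol) occurs with CHO at 60°.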